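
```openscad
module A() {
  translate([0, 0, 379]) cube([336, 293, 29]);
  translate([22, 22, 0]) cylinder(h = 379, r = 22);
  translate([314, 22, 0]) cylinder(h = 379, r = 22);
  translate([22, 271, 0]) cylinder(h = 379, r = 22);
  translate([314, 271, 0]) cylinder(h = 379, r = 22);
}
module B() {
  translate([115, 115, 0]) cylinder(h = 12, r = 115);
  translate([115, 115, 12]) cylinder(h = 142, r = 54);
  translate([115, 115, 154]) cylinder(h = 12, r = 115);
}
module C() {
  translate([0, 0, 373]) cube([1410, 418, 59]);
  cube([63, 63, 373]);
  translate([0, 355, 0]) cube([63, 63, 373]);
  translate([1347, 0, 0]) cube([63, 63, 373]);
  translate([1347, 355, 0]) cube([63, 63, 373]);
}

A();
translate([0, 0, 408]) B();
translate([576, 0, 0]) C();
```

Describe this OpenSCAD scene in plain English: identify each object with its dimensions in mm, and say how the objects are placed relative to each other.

A is a four-legged stool. The seat is 336×293 mm, 29 mm thick, top at z = 408 mm. It stands on four round legs, each 44 mm in diameter, from z = 0 to the seat underside, each leg's axis is inset half a diameter from the nearest pair of seat edges (so the leg's bounding box is flush with the corner).

B is a spool: two coaxial disc flanges of radius 115 mm and thickness 12 mm, joined by a core cylinder of radius 54 mm and height 142 mm. The lower flange rests on z = 0 and the three cylinders share a vertical axis.

C is a bench: a 1410×418 mm seat slab, 59 mm thick, top at z = 432 mm, on four 63×63 mm square legs flush with the seat corners and standing on z = 0.

The spool is on top of the stool. The bench is on the floor beside the stool on its +x side.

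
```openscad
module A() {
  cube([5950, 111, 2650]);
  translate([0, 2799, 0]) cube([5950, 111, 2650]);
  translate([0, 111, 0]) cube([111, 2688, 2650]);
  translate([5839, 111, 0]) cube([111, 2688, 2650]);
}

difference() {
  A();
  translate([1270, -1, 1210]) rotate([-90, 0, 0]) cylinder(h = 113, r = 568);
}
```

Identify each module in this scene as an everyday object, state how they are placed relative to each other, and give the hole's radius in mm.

A is a house frame. The house frame has a circular hole through its front wall. The hole's radius is 568 mm.

The subtracted cylinder has r = 568 mm.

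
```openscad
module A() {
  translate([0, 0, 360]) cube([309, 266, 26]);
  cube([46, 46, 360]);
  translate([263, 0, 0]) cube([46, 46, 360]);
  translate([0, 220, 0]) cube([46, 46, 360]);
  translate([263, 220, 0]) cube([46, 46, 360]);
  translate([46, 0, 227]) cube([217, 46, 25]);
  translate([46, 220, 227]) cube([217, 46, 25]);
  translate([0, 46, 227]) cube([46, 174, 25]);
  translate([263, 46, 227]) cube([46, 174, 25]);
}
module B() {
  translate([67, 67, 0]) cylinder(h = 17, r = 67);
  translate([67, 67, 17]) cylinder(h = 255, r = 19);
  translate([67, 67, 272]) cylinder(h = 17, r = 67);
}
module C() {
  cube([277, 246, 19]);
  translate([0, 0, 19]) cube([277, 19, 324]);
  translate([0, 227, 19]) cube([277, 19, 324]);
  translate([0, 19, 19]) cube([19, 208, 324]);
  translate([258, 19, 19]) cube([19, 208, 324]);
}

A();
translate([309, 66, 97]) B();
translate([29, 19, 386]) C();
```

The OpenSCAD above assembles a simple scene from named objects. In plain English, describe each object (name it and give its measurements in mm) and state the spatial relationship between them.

A is a four-legged stool. The seat is 309×266 mm, 26 mm thick, top at z = 386 mm. It stands on four square legs, each 46×46 mm in cross-section, from z = 0 to the seat underside, each flush with a corner of the seat. Four stretchers, 46 mm wide and 25 mm tall, connect adjacent legs with their undersides at z = 227 mm, each running between the inner faces of the legs it joins and aligned with the legs' outer faces on the other axis.

B is a spool: two coaxial disc flanges of radius 67 mm and thickness 17 mm, joined by a core cylinder of radius 19 mm and height 255 mm. The lower flange rests on z = 0 and the three cylinders share a vertical axis.

C is an open storage box with external size 277×246×343 mm and wall thickness 19 mm (the base is also 19 mm thick). The base covers the whole footprint; the four walls stand on the base, with the y-facing walls full-width and the x-facing walls fitting between their inner faces.

The spool is beside the stool with their tops flush at z = 386. The open box is on top of the stool.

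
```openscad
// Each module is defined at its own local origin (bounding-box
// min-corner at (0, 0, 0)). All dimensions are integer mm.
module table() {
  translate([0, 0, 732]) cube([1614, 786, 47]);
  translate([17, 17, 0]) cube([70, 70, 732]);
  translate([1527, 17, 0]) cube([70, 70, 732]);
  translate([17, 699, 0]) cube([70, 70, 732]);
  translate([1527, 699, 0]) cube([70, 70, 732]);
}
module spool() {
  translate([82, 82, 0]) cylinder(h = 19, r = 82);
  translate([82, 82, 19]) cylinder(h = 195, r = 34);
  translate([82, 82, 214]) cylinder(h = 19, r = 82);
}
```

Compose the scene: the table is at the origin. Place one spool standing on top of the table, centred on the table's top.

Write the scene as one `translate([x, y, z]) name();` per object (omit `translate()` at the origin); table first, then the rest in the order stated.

table();
translate([725, 311, 779]) spool();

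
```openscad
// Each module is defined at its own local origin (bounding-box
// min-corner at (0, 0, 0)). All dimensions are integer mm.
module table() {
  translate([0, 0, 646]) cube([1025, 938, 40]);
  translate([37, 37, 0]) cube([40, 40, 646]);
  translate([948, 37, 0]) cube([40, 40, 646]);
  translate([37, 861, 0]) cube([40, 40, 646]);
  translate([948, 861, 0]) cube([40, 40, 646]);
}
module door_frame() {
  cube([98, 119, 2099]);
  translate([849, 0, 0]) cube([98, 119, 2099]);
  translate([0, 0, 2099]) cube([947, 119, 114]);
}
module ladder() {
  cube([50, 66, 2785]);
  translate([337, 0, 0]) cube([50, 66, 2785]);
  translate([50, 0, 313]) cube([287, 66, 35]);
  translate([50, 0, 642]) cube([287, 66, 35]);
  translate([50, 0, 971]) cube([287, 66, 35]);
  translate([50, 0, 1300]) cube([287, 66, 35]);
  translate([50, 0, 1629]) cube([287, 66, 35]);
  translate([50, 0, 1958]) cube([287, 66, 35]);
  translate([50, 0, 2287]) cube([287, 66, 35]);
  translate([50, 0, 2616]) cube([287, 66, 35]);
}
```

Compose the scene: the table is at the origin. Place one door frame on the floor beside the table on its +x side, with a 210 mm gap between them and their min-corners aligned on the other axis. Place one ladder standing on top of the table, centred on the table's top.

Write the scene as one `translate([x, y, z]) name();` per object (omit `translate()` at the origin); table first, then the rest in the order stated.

table();
translate([1235, 0, 0]) door_frame();
translate([319, 436, 686]) ladder();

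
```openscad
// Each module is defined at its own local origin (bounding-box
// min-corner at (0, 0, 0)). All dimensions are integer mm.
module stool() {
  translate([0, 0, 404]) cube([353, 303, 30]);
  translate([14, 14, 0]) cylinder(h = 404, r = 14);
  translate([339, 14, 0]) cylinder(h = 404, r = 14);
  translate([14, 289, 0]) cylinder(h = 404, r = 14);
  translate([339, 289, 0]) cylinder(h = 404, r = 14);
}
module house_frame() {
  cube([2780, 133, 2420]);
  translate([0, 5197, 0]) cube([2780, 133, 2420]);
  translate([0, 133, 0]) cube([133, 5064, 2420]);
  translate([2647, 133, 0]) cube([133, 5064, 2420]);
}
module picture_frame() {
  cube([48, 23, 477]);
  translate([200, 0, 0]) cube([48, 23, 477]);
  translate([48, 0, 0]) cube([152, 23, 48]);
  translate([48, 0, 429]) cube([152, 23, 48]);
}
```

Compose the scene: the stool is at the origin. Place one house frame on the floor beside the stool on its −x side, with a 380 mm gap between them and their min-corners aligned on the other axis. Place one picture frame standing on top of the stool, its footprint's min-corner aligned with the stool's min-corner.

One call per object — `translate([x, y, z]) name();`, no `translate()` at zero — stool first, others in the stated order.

stool();
translate([-3160, 0, 0]) house_frame();
translate([0, 0, 434]) picture_frame();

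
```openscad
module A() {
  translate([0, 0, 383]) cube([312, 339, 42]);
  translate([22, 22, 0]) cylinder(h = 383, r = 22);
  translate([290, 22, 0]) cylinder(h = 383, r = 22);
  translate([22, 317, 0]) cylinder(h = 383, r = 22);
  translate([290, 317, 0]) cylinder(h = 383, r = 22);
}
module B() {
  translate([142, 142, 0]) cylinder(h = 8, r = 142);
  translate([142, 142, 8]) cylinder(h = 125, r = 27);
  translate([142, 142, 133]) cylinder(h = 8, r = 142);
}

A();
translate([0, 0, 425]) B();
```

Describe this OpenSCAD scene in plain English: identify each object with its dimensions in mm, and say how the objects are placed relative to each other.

A is a four-legged stool. The seat is 312×339 mm, 42 mm thick, top at z = 425 mm. It stands on four round legs, each 44 mm in diameter, from z = 0 to the seat underside, each leg's axis is inset half a diameter from the nearest pair of seat edges (so the leg's bounding box is flush with the corner).

B is a spool: two coaxial disc flanges of radius 142 mm and thickness 8 mm, joined by a core cylinder of radius 27 mm and height 125 mm. The lower flange rests on z = 0 and the three cylinders share a vertical axis.

The spool is on top of the stool.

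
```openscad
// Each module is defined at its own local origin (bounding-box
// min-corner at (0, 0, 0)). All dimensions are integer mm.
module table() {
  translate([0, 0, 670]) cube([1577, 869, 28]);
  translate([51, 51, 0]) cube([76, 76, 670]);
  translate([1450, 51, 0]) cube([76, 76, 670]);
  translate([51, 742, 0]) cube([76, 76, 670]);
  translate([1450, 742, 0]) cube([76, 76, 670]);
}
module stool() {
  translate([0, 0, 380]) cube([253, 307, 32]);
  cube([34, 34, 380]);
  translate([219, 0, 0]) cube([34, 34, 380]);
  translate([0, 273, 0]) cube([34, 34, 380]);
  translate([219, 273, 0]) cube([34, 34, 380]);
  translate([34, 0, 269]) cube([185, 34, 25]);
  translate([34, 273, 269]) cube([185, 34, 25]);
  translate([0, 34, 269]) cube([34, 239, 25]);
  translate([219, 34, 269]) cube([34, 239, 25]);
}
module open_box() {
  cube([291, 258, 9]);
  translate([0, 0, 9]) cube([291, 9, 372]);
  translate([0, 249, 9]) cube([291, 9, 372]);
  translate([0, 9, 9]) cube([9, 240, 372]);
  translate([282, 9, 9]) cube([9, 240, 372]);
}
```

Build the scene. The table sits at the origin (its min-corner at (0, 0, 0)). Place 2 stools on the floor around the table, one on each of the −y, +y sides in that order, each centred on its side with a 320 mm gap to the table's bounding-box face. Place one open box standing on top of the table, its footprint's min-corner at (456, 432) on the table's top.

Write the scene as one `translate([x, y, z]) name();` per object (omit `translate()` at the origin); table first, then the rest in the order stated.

table();
translate([662, -627, 0]) stool();
translate([662, 1189, 0]) stool();
translate([456, 432, 698]) open_box();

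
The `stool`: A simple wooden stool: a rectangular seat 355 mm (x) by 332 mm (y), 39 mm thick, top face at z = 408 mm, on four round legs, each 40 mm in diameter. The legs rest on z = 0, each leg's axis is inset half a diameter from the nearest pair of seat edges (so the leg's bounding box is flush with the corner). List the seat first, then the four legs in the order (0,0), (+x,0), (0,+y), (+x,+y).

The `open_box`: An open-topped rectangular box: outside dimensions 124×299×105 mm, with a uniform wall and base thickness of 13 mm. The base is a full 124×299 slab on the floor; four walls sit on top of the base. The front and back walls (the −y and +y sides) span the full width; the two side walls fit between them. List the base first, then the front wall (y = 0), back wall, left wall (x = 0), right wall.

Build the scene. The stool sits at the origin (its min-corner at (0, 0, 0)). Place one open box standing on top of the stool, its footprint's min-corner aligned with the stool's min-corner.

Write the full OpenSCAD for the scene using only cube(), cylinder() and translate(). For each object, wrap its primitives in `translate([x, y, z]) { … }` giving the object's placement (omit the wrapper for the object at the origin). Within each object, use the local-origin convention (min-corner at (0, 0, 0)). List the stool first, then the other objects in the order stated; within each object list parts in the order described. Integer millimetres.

translate([0, 0, 369]) cube([355, 332, 39]);
translate([20, 20, 0]) cylinder(h = 369, r = 20);
translate([335, 20, 0]) cylinder(h = 369, r = 20);
translate([20, 312, 0]) cylinder(h = 369, r = 20);
translate([335, 312, 0]) cylinder(h = 369, r = 20);
translate([0, 0, 408]) {
  cube([124, 299, 13]);
  translate([0, 0, 13]) cube([124, 13, 92]);
  translate([0, 286, 13]) cube([124, 13, 92]);
  translate([0, 13, 13]) cube([13, 273, 92]);
  translate([111, 13, 13]) cube([13, 273, 92]);
}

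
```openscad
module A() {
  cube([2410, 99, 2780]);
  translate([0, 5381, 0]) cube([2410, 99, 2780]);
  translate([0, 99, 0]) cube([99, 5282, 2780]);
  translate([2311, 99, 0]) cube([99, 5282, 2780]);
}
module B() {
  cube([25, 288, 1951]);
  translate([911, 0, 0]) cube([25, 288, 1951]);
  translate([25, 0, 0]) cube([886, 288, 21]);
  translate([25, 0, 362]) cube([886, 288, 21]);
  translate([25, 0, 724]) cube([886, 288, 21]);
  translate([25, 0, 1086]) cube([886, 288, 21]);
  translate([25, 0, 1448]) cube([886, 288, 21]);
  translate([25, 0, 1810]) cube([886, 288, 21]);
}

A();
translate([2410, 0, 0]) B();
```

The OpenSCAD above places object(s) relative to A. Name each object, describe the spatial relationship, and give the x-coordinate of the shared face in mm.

The house frame's +x face and the bookshelf's −x face are both at x = 2410 mm.

A is a house frame. B is a bookshelf. The bookshelf is against the house frame's +x side, with their −y faces flush. The x-coordinate of the shared face is 2410 mm.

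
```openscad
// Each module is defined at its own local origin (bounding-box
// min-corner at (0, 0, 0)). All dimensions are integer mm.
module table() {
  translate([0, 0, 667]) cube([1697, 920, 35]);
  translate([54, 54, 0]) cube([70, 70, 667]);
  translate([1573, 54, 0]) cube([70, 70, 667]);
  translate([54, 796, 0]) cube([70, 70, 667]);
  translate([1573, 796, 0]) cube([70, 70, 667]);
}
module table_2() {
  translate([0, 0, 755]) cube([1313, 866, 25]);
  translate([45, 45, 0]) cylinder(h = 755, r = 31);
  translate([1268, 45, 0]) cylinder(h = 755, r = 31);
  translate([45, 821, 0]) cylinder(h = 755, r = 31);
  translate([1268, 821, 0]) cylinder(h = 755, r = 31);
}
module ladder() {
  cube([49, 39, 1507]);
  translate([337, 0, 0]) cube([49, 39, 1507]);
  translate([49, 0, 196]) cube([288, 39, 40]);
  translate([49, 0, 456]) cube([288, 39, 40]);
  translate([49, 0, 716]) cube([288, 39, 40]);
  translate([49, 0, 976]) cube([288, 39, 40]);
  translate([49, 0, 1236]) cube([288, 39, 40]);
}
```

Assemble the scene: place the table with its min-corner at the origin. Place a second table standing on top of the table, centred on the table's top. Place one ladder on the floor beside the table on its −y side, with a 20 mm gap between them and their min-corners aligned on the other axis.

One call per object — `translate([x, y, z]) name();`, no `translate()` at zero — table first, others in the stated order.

table();
translate([192, 27, 702]) table_2();
translate([0, -59, 0]) ladder();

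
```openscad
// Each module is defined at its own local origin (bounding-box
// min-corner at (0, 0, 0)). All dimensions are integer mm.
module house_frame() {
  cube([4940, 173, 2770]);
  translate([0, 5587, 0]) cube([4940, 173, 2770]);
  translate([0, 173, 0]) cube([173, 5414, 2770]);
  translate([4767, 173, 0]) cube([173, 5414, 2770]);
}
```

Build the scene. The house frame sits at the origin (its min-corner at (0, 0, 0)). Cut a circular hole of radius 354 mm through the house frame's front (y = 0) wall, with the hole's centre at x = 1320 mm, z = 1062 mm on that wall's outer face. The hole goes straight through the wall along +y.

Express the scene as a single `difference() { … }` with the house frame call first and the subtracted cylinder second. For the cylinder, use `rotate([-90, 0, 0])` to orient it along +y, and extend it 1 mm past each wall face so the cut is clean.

difference() {
  house_frame();
  translate([1320, -1, 1062]) rotate([-90, 0, 0]) cylinder(h = 175, r = 354);
}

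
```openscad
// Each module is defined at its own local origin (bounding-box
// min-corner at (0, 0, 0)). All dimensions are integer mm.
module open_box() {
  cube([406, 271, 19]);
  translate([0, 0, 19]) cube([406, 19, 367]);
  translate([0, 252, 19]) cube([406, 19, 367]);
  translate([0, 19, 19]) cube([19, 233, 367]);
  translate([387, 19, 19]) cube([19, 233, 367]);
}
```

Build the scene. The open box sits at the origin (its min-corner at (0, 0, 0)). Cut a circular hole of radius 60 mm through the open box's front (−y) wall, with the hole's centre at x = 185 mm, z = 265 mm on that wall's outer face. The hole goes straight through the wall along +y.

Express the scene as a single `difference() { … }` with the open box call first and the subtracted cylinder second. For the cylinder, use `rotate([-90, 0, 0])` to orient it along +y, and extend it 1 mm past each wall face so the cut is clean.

difference() {
  open_box();
  translate([185, -1, 265]) rotate([-90, 0, 0]) cylinder(h = 21, r = 60);
}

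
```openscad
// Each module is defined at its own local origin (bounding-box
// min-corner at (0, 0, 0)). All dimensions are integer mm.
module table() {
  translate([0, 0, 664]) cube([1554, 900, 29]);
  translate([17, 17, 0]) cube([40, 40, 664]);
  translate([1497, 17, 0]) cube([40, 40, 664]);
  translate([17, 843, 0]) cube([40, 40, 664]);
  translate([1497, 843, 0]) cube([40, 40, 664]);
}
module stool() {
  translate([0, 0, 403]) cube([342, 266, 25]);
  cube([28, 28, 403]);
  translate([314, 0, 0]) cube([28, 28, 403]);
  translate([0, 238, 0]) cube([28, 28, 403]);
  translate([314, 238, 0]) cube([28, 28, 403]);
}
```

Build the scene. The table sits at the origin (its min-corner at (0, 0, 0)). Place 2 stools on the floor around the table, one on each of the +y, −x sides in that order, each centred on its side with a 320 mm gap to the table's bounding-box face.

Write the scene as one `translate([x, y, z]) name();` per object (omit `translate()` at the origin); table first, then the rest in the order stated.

table();
translate([606, 1220, 0]) stool();
translate([-662, 317, 0]) stool();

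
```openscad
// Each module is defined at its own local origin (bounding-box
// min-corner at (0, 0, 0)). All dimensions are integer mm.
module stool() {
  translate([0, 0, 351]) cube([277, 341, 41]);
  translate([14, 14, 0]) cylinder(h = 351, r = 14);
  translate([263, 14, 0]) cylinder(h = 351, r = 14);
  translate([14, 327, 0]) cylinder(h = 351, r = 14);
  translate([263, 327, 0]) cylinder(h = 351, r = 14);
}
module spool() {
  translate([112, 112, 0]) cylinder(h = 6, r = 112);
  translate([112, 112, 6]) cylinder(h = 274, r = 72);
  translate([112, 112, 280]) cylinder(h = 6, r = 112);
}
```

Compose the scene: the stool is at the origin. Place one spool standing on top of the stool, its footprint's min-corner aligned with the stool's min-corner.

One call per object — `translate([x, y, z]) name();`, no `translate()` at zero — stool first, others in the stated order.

stool();
translate([0, 0, 392]) spool();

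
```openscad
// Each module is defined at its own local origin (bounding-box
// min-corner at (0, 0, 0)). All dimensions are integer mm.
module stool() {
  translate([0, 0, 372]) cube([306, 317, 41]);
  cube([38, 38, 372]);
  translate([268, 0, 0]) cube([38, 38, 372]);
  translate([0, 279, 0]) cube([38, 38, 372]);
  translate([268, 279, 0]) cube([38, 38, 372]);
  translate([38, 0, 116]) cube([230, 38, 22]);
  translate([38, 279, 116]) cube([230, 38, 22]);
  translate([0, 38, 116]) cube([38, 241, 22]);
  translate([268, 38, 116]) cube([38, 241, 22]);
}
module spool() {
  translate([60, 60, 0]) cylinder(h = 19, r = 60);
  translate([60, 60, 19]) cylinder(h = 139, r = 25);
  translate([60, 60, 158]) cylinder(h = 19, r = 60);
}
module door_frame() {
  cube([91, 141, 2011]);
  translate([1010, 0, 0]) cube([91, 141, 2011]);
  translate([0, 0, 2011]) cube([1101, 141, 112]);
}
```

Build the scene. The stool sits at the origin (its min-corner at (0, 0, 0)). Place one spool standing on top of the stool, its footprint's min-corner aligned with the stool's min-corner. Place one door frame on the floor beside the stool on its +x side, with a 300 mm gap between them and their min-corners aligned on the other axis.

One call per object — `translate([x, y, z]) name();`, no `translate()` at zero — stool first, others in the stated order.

stool();
translate([0, 0, 413]) spool();
translate([606, 0, 0]) door_frame();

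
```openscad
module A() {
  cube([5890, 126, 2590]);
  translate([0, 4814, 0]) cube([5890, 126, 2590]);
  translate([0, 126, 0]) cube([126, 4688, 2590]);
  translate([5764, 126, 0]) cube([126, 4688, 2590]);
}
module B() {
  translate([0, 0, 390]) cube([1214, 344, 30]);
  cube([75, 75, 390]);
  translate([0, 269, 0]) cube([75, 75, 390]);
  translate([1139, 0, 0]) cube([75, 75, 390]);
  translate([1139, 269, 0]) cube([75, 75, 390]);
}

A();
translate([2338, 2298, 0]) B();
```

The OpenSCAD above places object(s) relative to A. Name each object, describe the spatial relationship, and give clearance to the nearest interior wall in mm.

A is a house frame. B is a bench. The bench sits inside the house frame, centred. The clearance to the nearest interior wall is 2172 mm.

Clearances: x = 2212, y = 2172; minimum 2172 mm.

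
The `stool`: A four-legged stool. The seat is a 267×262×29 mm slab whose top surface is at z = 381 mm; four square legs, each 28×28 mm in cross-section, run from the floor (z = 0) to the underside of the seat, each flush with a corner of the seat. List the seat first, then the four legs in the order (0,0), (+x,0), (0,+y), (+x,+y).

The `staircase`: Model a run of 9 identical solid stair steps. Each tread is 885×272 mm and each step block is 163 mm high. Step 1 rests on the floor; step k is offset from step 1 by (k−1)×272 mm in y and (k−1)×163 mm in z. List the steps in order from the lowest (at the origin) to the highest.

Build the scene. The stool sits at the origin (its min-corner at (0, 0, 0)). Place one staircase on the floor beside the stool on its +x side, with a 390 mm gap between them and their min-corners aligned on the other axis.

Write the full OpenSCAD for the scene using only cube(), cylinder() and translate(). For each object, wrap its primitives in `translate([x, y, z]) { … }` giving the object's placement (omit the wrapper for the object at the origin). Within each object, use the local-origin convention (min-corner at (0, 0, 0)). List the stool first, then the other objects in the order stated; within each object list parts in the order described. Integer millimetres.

translate([0, 0, 352]) cube([267, 262, 29]);
cube([28, 28, 352]);
translate([239, 0, 0]) cube([28, 28, 352]);
translate([0, 234, 0]) cube([28, 28, 352]);
translate([239, 234, 0]) cube([28, 28, 352]);
translate([657, 0, 0]) {
  cube([885, 272, 163]);
  translate([0, 272, 163]) cube([885, 272, 163]);
  translate([0, 544, 326]) cube([885, 272, 163]);
  translate([0, 816, 489]) cube([885, 272, 163]);
  translate([0, 1088, 652]) cube([885, 272, 163]);
  translate([0, 1360, 815]) cube([885, 272, 163]);
  translate([0, 1632, 978]) cube([885, 272, 163]);
  translate([0, 1904, 1141]) cube([885, 272, 163]);
  translate([0, 2176, 1304]) cube([885, 272, 163]);
}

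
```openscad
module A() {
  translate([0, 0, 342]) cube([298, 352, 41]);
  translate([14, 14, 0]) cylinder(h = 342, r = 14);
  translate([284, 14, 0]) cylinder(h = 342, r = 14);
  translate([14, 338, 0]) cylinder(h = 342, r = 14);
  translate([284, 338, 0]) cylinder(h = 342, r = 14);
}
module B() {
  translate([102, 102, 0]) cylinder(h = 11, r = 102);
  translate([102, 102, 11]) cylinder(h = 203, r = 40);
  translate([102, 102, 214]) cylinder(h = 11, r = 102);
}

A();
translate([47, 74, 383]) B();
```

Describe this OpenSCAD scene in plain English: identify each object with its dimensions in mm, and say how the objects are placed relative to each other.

A is a four-legged stool. The seat is 298×352 mm, 41 mm thick, top at z = 383 mm. It stands on four round legs, each 28 mm in diameter, from z = 0 to the seat underside, each leg's axis is inset half a diameter from the nearest pair of seat edges (so the leg's bounding box is flush with the corner).

B is a spool: two coaxial disc flanges of radius 102 mm and thickness 11 mm, joined by a core cylinder of radius 40 mm and height 203 mm. The lower flange rests on z = 0 and the three cylinders share a vertical axis.

The spool is on top of the stool, centred.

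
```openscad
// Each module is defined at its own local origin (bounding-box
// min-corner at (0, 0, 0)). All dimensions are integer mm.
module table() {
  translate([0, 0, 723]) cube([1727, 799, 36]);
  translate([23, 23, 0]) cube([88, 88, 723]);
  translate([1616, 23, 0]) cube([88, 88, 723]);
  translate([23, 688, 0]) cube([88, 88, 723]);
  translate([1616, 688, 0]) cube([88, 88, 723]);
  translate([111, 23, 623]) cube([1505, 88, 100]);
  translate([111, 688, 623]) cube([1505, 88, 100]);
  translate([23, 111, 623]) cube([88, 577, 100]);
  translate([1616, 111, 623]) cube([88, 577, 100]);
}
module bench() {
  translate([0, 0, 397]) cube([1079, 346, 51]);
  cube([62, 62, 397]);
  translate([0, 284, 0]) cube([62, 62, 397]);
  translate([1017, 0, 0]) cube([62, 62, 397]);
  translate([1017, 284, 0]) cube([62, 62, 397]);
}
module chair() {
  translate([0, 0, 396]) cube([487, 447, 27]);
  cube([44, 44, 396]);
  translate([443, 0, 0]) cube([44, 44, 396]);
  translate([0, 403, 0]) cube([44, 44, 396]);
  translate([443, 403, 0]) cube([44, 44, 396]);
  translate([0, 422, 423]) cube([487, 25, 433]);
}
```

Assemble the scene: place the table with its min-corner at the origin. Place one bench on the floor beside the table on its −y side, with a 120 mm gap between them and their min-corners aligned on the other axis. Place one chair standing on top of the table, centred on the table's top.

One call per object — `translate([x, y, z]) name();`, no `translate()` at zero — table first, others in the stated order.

table();
translate([0, -466, 0]) bench();
translate([620, 176, 759]) chair();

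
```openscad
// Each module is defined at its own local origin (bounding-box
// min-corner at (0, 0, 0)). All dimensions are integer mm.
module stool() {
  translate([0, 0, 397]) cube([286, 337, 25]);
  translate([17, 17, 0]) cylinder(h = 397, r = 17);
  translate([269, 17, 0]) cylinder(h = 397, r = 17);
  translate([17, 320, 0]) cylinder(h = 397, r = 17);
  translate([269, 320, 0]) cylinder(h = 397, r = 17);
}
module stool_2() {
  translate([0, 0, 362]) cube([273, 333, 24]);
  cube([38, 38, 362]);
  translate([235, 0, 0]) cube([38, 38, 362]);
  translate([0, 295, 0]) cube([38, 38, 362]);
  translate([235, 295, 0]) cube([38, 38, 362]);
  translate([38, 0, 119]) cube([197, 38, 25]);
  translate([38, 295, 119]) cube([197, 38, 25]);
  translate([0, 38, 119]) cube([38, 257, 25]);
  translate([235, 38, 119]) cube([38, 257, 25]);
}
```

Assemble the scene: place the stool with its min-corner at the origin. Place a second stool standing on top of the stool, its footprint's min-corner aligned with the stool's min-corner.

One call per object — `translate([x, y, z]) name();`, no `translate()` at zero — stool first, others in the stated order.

stool();
translate([0, 0, 422]) stool_2();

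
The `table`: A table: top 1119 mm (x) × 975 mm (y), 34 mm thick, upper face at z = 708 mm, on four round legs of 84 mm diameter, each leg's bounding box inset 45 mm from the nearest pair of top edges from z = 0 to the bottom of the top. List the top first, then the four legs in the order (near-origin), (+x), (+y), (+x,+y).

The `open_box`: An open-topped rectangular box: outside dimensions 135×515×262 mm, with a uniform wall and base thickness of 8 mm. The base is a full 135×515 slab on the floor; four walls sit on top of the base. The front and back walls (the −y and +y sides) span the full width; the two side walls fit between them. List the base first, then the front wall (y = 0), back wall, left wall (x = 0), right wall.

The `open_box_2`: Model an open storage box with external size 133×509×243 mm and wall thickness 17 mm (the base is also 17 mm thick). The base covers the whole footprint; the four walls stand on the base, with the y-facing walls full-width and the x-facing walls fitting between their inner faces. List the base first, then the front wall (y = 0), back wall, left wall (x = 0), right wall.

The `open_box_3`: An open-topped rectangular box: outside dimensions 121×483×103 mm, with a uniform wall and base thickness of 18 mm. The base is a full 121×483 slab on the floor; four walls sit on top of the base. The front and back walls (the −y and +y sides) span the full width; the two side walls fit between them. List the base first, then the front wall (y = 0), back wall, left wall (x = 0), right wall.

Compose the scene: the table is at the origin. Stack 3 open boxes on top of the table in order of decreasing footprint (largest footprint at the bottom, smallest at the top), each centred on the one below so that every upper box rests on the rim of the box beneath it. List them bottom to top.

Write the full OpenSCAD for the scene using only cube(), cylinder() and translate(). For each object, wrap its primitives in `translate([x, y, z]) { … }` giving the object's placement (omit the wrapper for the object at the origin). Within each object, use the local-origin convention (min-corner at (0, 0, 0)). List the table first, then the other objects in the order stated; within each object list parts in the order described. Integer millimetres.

translate([0, 0, 674]) cube([1119, 975, 34]);
translate([87, 87, 0]) cylinder(h = 674, r = 42);
translate([1032, 87, 0]) cylinder(h = 674, r = 42);
translate([87, 888, 0]) cylinder(h = 674, r = 42);
translate([1032, 888, 0]) cylinder(h = 674, r = 42);
translate([492, 230, 708]) {
  cube([135, 515, 8]);
  translate([0, 0, 8]) cube([135, 8, 254]);
  translate([0, 507, 8]) cube([135, 8, 254]);
  translate([0, 8, 8]) cube([8, 499, 254]);
  translate([127, 8, 8]) cube([8, 499, 254]);
}
translate([493, 233, 970]) {
  cube([133, 509, 17]);
  translate([0, 0, 17]) cube([133, 17, 226]);
  translate([0, 492, 17]) cube([133, 17, 226]);
  translate([0, 17, 17]) cube([17, 475, 226]);
  translate([116, 17, 17]) cube([17, 475, 226]);
}
translate([499, 246, 1213]) {
  cube([121, 483, 18]);
  translate([0, 0, 18]) cube([121, 18, 85]);
  translate([0, 465, 18]) cube([121, 18, 85]);
  translate([0, 18, 18]) cube([18, 447, 85]);
  translate([103, 18, 18]) cube([18, 447, 85]);
}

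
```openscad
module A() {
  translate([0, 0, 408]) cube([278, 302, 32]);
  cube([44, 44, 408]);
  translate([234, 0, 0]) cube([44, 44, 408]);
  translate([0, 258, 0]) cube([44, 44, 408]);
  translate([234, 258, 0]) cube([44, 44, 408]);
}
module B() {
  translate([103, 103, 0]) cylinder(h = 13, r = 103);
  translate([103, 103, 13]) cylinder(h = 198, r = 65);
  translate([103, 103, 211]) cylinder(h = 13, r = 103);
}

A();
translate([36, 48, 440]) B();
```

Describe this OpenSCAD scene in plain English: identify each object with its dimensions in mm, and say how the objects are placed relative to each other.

A is a four-legged stool. The seat is a 278×302×32 mm slab whose top surface is at z = 440 mm; four square legs, each 44×44 mm in cross-section, run from the floor (z = 0) to the underside of the seat, each flush with a corner of the seat.

B is a spool: two coaxial disc flanges of radius 103 mm and thickness 13 mm, joined by a core cylinder of radius 65 mm and height 198 mm. The lower flange rests on z = 0 and the three cylinders share a vertical axis.

The spool is on top of the stool, centred.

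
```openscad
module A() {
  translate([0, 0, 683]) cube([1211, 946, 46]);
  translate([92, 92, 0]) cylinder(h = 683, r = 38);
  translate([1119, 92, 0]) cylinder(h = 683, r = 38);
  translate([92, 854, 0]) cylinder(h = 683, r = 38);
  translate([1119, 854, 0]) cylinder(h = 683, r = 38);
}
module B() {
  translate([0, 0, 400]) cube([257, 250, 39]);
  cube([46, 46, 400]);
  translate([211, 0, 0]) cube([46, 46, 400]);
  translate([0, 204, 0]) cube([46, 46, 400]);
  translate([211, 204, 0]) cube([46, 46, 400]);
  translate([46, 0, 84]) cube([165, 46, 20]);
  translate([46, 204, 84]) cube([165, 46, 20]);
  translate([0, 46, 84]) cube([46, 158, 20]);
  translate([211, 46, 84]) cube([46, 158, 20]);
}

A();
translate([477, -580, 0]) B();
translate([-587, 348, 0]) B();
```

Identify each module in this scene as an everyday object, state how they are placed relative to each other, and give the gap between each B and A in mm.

Each stool's nearest face is 330 mm from the table's bounding box.

A is a table. B is a stool. Two stools sit around the table at the −y, −x sides. The gap between each stool and the table is 330 mm.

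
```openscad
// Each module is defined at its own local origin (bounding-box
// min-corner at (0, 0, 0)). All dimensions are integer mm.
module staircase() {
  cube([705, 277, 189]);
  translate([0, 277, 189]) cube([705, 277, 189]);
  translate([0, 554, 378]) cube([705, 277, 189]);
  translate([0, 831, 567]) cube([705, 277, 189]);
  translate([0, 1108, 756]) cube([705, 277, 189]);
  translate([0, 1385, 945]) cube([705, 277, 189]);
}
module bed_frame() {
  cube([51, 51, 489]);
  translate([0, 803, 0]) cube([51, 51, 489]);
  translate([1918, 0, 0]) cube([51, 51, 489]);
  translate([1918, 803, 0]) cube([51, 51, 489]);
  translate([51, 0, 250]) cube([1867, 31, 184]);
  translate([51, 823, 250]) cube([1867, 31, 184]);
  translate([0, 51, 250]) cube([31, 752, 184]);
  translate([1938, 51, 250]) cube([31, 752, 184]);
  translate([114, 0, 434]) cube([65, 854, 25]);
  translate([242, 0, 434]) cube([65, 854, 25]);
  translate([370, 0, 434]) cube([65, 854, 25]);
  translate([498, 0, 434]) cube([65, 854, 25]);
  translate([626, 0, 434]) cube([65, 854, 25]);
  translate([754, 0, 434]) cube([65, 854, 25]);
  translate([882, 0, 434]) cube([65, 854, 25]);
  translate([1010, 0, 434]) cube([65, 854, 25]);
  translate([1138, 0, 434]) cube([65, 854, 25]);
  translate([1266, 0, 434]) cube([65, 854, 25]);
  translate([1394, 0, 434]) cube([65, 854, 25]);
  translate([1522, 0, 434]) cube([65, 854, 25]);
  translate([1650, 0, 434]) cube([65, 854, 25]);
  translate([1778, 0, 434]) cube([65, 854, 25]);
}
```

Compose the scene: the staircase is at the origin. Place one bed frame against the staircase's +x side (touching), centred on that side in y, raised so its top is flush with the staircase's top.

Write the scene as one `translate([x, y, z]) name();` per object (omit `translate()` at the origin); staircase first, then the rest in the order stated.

staircase();
translate([705, 404, 645]) bed_frame();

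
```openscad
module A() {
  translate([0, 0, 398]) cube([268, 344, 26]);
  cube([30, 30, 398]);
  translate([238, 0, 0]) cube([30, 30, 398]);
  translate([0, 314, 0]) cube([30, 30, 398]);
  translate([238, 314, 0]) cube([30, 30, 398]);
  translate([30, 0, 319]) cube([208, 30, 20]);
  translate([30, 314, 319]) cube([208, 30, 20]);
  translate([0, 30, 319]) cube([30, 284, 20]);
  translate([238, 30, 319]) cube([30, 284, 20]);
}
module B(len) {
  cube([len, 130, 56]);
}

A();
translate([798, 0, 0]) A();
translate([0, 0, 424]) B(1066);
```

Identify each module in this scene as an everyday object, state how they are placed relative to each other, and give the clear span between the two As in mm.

Second stool starts at x = 798; first ends at x = 268; clear span = 798 − 268 = 530 mm.

A is a stool. B is a beam. A beam spans the tops of two stools. The clear span between the two stools is 530 mm.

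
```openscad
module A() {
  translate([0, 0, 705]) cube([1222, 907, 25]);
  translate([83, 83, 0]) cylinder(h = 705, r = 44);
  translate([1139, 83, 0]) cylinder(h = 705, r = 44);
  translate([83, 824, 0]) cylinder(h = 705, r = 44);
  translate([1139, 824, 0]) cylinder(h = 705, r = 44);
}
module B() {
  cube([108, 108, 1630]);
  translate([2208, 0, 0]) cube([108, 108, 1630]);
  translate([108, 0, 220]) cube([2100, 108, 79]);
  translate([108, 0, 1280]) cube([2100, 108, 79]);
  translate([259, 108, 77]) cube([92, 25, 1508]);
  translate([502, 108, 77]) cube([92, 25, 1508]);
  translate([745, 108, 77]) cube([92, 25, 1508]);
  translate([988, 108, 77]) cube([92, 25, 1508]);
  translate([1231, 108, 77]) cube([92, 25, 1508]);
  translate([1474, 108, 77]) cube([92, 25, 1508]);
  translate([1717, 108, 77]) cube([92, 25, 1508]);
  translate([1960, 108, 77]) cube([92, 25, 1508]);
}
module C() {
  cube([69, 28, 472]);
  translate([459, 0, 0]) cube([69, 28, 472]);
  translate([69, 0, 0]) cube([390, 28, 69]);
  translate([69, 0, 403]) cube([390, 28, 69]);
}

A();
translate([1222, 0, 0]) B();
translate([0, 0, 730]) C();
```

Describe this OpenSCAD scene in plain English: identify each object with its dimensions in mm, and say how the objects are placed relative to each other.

A is a rectangular dining table. The top is 1222×907×25 mm with its upper surface at z = 730 mm. It stands on four round legs of 88 mm diameter, each leg's bounding box inset 39 mm from the nearest pair of top edges, running from the floor to the underside of the top.

B is a fence section. Two 108×108 mm posts, 1630 mm tall, stand on the floor with a clear span of 2100 mm between their inner faces. Two horizontal rails of 108×79 mm section span the gap between the posts with their undersides at z = 220 mm and z = 1280 mm, flush with the posts' −y face. 8 pickets, each 92 mm wide, 25 mm thick and 1508 mm tall, are fixed to the +y face of the rails with their bottoms at z = 77 mm, evenly spaced across the span with equal gaps (rounded down to the nearest mm) at the −x end and between each pair — any rounding remainder accumulates at the +x end.

C is a rectangular picture frame lying in the x–z plane (depth along y). The opening is 390 mm wide (x) by 334 mm tall (z), surrounded by a border 69 mm wide on all four sides. The frame is 28 mm deep and is made of two full-height vertical stiles with two horizontal rails fitted between them.

The fence section is against the table's +x side, with their −y faces flush. The picture frame is on top of the table.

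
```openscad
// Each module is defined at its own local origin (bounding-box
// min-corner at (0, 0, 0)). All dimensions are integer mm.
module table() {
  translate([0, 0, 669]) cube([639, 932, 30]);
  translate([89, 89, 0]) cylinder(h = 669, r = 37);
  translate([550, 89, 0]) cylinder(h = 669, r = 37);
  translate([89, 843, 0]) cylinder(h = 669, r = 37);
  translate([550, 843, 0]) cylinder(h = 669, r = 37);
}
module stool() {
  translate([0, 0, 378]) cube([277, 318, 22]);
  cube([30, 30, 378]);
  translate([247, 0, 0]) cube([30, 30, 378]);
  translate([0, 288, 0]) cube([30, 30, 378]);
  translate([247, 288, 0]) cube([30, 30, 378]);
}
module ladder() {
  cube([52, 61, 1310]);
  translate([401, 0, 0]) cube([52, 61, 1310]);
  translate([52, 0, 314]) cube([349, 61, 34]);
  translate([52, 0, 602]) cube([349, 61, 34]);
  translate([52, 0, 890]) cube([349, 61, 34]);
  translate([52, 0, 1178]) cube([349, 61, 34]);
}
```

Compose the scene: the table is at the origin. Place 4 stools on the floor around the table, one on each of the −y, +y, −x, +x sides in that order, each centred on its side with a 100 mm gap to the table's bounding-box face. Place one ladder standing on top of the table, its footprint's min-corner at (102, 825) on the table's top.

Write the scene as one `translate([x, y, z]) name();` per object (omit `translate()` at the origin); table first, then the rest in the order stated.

table();
translate([181, -418, 0]) stool();
translate([181, 1032, 0]) stool();
translate([-377, 307, 0]) stool();
translate([739, 307, 0]) stool();
translate([102, 825, 699]) ladder();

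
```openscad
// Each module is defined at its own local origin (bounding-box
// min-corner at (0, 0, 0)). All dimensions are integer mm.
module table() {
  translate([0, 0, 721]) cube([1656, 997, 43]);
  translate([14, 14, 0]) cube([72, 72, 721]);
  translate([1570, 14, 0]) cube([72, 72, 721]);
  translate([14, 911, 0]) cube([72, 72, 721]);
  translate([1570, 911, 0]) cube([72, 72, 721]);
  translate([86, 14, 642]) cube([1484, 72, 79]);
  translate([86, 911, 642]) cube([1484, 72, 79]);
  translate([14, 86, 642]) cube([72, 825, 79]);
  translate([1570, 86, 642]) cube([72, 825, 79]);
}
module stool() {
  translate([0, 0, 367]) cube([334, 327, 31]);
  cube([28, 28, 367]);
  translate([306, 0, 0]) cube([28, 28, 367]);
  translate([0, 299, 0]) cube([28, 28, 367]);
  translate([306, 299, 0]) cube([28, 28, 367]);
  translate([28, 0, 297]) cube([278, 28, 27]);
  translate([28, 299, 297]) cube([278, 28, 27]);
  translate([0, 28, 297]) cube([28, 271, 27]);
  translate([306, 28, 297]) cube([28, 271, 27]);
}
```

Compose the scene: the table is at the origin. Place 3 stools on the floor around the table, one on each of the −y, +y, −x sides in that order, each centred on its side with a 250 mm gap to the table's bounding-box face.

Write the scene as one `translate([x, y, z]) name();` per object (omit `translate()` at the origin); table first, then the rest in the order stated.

table();
translate([661, -577, 0]) stool();
translate([661, 1247, 0]) stool();
translate([-584, 335, 0]) stool();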